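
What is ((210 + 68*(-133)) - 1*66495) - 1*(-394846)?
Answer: 319517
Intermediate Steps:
((210 + 68*(-133)) - 1*66495) - 1*(-394846) = ((210 - 9044) - 66495) + 394846 = (-8834 - 66495) + 394846 = -75329 + 394846 = 319517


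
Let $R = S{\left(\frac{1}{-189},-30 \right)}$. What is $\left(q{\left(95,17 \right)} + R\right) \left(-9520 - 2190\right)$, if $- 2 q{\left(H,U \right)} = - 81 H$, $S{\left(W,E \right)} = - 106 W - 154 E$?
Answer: $- \frac{18741427585}{189} \approx -9.9161 \cdot 10^{7}$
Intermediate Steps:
$S{\left(W,E \right)} = - 154 E - 106 W$
$q{\left(H,U \right)} = \frac{81 H}{2}$ ($q{\left(H,U \right)} = - \frac{\left(-81\right) H}{2} = \frac{81 H}{2}$)
$R = \frac{873286}{189}$ ($R = \left(-154\right) \left(-30\right) - \frac{106}{-189} = 4620 - - \frac{106}{189} = 4620 + \frac{106}{189} = \frac{873286}{189} \approx 4620.6$)
$\left(q{\left(95,17 \right)} + R\right) \left(-9520 - 2190\right) = \left(\frac{81}{2} \cdot 95 + \frac{873286}{189}\right) \left(-9520 - 2190\right) = \left(\frac{7695}{2} + \frac{873286}{189}\right) \left(-11710\right) = \frac{3200927}{378} \left(-11710\right) = - \frac{18741427585}{189}$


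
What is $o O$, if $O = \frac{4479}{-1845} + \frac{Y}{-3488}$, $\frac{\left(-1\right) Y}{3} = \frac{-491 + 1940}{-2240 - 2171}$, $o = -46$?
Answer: $\frac{528386507867}{4731062160} \approx 111.68$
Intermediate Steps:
$Y = \frac{4347}{4411}$ ($Y = - 3 \frac{-491 + 1940}{-2240 - 2171} = - 3 \frac{1449}{-4411} = - 3 \cdot 1449 \left(- \frac{1}{4411}\right) = \left(-3\right) \left(- \frac{1449}{4411}\right) = \frac{4347}{4411} \approx 0.98549$)
$O = - \frac{22973326429}{9462124320}$ ($O = \frac{4479}{-1845} + \frac{4347}{4411 \left(-3488\right)} = 4479 \left(- \frac{1}{1845}\right) + \frac{4347}{4411} \left(- \frac{1}{3488}\right) = - \frac{1493}{615} - \frac{4347}{15385568} = - \frac{22973326429}{9462124320} \approx -2.4279$)
$o O = \left(-46\right) \left(- \frac{22973326429}{9462124320}\right) = \frac{528386507867}{4731062160}$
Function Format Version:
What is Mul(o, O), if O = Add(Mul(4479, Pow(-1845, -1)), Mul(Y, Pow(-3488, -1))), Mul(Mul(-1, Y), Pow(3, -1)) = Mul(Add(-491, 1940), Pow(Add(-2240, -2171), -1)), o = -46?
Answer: Rational(528386507867, 4731062160) ≈ 111.68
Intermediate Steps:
Y = Rational(4347, 4411) (Y = Mul(-3, Mul(Add(-491, 1940), Pow(Add(-2240, -2171), -1))) = Mul(-3, Mul(1449, Pow(-4411, -1))) = Mul(-3, Mul(1449, Rational(-1, 4411))) = Mul(-3, Rational(-1449, 4411)) = Rational(4347, 4411) ≈ 0.98549)
O = Rational(-22973326429, 9462124320) (O = Add(Mul(4479, Pow(-1845, -1)), Mul(Rational(4347, 4411), Pow(-3488, -1))) = Add(Mul(4479, Rational(-1, 1845)), Mul(Rational(4347, 4411), Rational(-1, 3488))) = Add(Rational(-1493, 615), Rational(-4347, 15385568)) = Rational(-22973326429, 9462124320) ≈ -2.4279)
Mul(o, O) = Mul(-46, Rational(-22973326429, 9462124320)) = Rational(528386507867, 4731062160)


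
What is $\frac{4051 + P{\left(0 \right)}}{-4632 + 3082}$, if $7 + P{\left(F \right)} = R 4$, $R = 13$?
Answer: $- \frac{2048}{775} \approx -2.6426$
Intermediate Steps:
$P{\left(F \right)} = 45$ ($P{\left(F \right)} = -7 + 13 \cdot 4 = -7 + 52 = 45$)
$\frac{4051 + P{\left(0 \right)}}{-4632 + 3082} = \frac{4051 + 45}{-4632 + 3082} = \frac{4096}{-1550} = 4096 \left(- \frac{1}{1550}\right) = - \frac{2048}{775}$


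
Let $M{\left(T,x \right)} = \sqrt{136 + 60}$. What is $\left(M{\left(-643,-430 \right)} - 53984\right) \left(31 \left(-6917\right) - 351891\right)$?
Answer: $30564182460$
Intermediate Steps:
$M{\left(T,x \right)} = 14$ ($M{\left(T,x \right)} = \sqrt{196} = 14$)
$\left(M{\left(-643,-430 \right)} - 53984\right) \left(31 \left(-6917\right) - 351891\right) = \left(14 - 53984\right) \left(31 \left(-6917\right) - 351891\right) = - 53970 \left(-214427 - 351891\right) = \left(-53970\right) \left(-566318\right) = 30564182460$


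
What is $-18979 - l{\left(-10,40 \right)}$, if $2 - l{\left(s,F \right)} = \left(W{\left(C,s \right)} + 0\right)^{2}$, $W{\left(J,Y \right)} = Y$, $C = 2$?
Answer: $-18881$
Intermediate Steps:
$l{\left(s,F \right)} = 2 - s^{2}$ ($l{\left(s,F \right)} = 2 - \left(s + 0\right)^{2} = 2 - s^{2}$)
$-18979 - l{\left(-10,40 \right)} = -18979 - \left(2 - \left(-10\right)^{2}\right) = -18979 - \left(2 - 100\right) = -18979 - -98 = -18979 + 98 = -18881$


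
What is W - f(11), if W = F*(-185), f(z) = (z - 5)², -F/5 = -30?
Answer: -27786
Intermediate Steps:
F = 150 (F = -5*(-30) = 150)
f(z) = (-5 + z)²
W = -27750 (W = 150*(-185) = -27750)
W - f(11) = -27750 - (-5 + 11)² = -27750 - 1*6² = -27750 - 1*36 = -27750 - 36 = -27786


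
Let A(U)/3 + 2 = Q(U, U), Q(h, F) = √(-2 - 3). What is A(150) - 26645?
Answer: -26651 + 3*I*√5 ≈ -26651.0 + 6.7082*I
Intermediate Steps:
Q(h, F) = I*√5 (Q(h, F) = √(-5) = I*√5)
A(U) = -6 + 3*I*√5 (A(U) = -6 + 3*(I*√5) = -6 + 3*I*√5)
A(150) - 26645 = (-6 + 3*I*√5) - 26645 = -26651 + 3*I*√5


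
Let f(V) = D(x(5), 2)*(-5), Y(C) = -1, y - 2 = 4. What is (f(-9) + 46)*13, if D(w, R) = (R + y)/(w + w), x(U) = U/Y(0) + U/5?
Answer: 663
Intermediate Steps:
y = 6 (y = 2 + 4 = 6)
x(U) = -4*U/5 (x(U) = U/(-1) + U/5 = U*(-1) + U*(1/5) = -U + U/5 = -4*U/5)
D(w, R) = (6 + R)/(2*w) (D(w, R) = (R + 6)/(w + w) = (6 + R)/((2*w)) = (6 + R)*(1/(2*w)) = (6 + R)/(2*w))
f(V) = 5 (f(V) = ((6 + 2)/(2*((-4/5*5))))*(-5) = ((1/2)*8/(-4))*(-5) = ((1/2)*(-1/4)*8)*(-5) = -1*(-5) = 5)
(f(-9) + 46)*13 = (5 + 46)*13 = 51*13 = 663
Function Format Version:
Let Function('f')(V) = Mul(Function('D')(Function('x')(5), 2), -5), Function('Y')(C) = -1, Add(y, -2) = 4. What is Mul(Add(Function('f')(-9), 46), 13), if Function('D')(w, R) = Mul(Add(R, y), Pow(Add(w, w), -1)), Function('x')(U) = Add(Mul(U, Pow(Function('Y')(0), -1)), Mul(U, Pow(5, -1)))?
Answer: 663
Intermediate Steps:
y = 6 (y = Add(2, 4) = 6)
Function('x')(U) = Mul(Rational(-4, 5), U) (Function('x')(U) = Add(Mul(U, Pow(-1, -1)), Mul(U, Pow(5, -1))) = Add(Mul(U, -1), Mul(U, Rational(1, 5))) = Add(Mul(-1, U), Mul(Rational(1, 5), U)) = Mul(Rational(-4, 5), U))
Function('D')(w, R) = Mul(Rational(1, 2), Pow(w, -1), Add(6, R)) (Function('D')(w, R) = Mul(Add(R, 6), Pow(Add(w, w), -1)) = Mul(Add(6, R), Pow(Mul(2, w), -1)) = Mul(Add(6, R), Mul(Rational(1, 2), Pow(w, -1))) = Mul(Rational(1, 2), Pow(w, -1), Add(6, R)))
Function('f')(V) = 5 (Function('f')(V) = Mul(Mul(Rational(1, 2), Pow(Mul(Rational(-4, 5), 5), -1), Add(6, 2)), -5) = Mul(Mul(Rational(1, 2), Pow(-4, -1), 8), -5) = Mul(Mul(Rational(1, 2), Rational(-1, 4), 8), -5) = Mul(-1, -5) = 5)
Mul(Add(Function('f')(-9), 46), 13) = Mul(Add(5, 46), 13) = Mul(51, 13) = 663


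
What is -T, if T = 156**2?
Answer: -24336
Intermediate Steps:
T = 24336
-T = -1*24336 = -24336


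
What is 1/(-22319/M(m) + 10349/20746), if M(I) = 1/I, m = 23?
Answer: -20746/10649679053 ≈ -1.9480e-6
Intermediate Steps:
1/(-22319/M(m) + 10349/20746) = 1/(-22319/(1/23) + 10349/20746) = 1/(-22319/1/23 + 10349*(1/20746)) = 1/(-22319*23 + 10349/20746) = 1/(-513337 + 10349/20746) = 1/(-10649679053/20746) = -20746/10649679053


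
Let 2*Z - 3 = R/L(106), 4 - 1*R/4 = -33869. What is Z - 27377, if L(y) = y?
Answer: -2834057/106 ≈ -26736.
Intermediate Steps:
R = 135492 (R = 16 - 4*(-33869) = 16 + 135476 = 135492)
Z = 67905/106 (Z = 3/2 + (135492/106)/2 = 3/2 + (135492*(1/106))/2 = 3/2 + (½)*(67746/53) = 3/2 + 33873/53 = 67905/106 ≈ 640.61)
Z - 27377 = 67905/106 - 27377 = -2834057/106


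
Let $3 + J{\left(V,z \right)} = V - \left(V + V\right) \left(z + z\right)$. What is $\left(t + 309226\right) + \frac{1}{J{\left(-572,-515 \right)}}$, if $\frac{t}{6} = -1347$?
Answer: $\frac{355017155879}{1178895} \approx 3.0114 \cdot 10^{5}$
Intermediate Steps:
$J{\left(V,z \right)} = -3 + V - 4 V z$ ($J{\left(V,z \right)} = -3 + \left(V - \left(V + V\right) \left(z + z\right)\right) = -3 + \left(V - 2 V 2 z\right) = -3 + \left(V - 4 V z\right) = -3 - \left(- V + 4 V z\right) = -3 + V - 4 V z$)
$t = -8082$ ($t = 6 \left(-1347\right) = -8082$)
$\left(t + 309226\right) + \frac{1}{J{\left(-572,-515 \right)}} = \left(-8082 + 309226\right) + \frac{1}{-3 - 572 - \left(-2288\right) \left(-515\right)} = 301144 + \frac{1}{-3 - 572 - 1178320} = 301144 + \frac{1}{-1178895} = 301144 - \frac{1}{1178895} = \frac{355017155879}{1178895}$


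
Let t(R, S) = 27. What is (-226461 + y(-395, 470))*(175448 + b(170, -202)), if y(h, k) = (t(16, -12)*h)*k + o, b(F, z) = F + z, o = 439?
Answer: -918929345952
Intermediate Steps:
y(h, k) = 439 + 27*h*k (y(h, k) = (27*h)*k + 439 = 27*h*k + 439 = 439 + 27*h*k)
(-226461 + y(-395, 470))*(175448 + b(170, -202)) = (-226461 + (439 + 27*(-395)*470))*(175448 + (170 - 202)) = (-226461 + (439 - 5012550))*(175448 - 32) = (-226461 - 5012111)*175416 = -5238572*175416 = -918929345952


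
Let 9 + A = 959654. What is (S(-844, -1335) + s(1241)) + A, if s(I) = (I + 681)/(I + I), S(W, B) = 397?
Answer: 1191413083/1241 ≈ 9.6004e+5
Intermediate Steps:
A = 959645 (A = -9 + 959654 = 959645)
s(I) = (681 + I)/(2*I) (s(I) = (681 + I)/((2*I)) = (681 + I)*(1/(2*I)) = (681 + I)/(2*I))
(S(-844, -1335) + s(1241)) + A = (397 + (½)*(681 + 1241)/1241) + 959645 = (397 + (½)*(1/1241)*1922) + 959645 = (397 + 961/1241) + 959645 = 493638/1241 + 959645 = 1191413083/1241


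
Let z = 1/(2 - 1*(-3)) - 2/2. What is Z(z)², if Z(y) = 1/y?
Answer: 25/16 ≈ 1.5625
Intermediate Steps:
z = -⅘ (z = 1/(2 + 3) - 2*½ = 1/5 - 1 = 1*(⅕) - 1 = ⅕ - 1 = -⅘ ≈ -0.80000)
Z(z)² = (1/(-⅘))² = (-5/4)² = 25/16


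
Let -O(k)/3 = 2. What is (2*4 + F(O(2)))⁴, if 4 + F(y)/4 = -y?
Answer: 65536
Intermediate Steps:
O(k) = -6 (O(k) = -3*2 = -6)
F(y) = -16 - 4*y (F(y) = -16 + 4*(-y) = -16 - 4*y)
(2*4 + F(O(2)))⁴ = (2*4 + (-16 - 4*(-6)))⁴ = (8 + (-16 + 24))⁴ = (8 + 8)⁴ = 16⁴ = 65536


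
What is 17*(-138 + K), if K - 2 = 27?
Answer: -1853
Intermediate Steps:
K = 29 (K = 2 + 27 = 29)
17*(-138 + K) = 17*(-138 + 29) = 17*(-109) = -1853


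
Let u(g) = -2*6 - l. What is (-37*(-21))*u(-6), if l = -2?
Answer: -7770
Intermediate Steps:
u(g) = -10 (u(g) = -2*6 - 1*(-2) = -12 + 2 = -10)
(-37*(-21))*u(-6) = -37*(-21)*(-10) = 777*(-10) = -7770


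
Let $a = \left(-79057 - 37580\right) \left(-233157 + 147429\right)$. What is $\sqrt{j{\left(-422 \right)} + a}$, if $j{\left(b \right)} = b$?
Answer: $\sqrt{9999056314} \approx 99995.0$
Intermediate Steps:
$a = 9999056736$ ($a = \left(-116637\right) \left(-85728\right) = 9999056736$)
$\sqrt{j{\left(-422 \right)} + a} = \sqrt{-422 + 9999056736} = \sqrt{9999056314}$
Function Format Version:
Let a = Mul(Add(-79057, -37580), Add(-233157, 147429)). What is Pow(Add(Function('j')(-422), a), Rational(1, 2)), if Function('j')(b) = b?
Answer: Pow(9999056314, Rational(1, 2)) ≈ 99995.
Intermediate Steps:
a = 9999056736 (a = Mul(-116637, -85728) = 9999056736)
Pow(Add(Function('j')(-422), a), Rational(1, 2)) = Pow(Add(-422, 9999056736), Rational(1, 2)) = Pow(9999056314, Rational(1, 2))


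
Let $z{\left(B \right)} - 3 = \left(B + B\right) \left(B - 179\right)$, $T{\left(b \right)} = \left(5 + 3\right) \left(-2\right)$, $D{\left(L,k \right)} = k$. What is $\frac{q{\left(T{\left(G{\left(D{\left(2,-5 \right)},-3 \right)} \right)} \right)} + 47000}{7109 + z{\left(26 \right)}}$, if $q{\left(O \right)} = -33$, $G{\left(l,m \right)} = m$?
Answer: $- \frac{46967}{844} \approx -55.648$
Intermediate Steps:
$T{\left(b \right)} = -16$ ($T{\left(b \right)} = 8 \left(-2\right) = -16$)
$z{\left(B \right)} = 3 + 2 B \left(-179 + B\right)$ ($z{\left(B \right)} = 3 + \left(B + B\right) \left(B - 179\right) = 3 + 2 B \left(-179 + B\right)$)
$\frac{q{\left(T{\left(G{\left(D{\left(2,-5 \right)},-3 \right)} \right)} \right)} + 47000}{7109 + z{\left(26 \right)}} = \frac{-33 + 47000}{7109 + \left(3 - 9308 + 2 \cdot 26^{2}\right)} = \frac{46967}{7109 + \left(3 - 9308 + 2 \cdot 676\right)} = \frac{46967}{7109 + \left(3 - 9308 + 1352\right)} = \frac{46967}{7109 - 7953} = \frac{46967}{-844} = 46967 \left(- \frac{1}{844}\right) = - \frac{46967}{844}$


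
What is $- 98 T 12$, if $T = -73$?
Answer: $85848$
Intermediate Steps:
$- 98 T 12 = \left(-98\right) \left(-73\right) 12 = 7154 \cdot 12 = 85848$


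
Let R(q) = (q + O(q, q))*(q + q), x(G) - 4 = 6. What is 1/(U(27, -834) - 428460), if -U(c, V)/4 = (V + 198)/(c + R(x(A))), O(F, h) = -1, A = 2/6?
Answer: -69/29562892 ≈ -2.3340e-6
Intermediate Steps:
A = 1/3 (A = 2*(1/6) = 1/3 ≈ 0.33333)
x(G) = 10 (x(G) = 4 + 6 = 10)
R(q) = 2*q*(-1 + q) (R(q) = (q - 1)*(q + q) = (-1 + q)*(2*q) = 2*q*(-1 + q))
U(c, V) = -4*(198 + V)/(180 + c) (U(c, V) = -4*(V + 198)/(c + 2*10*(-1 + 10)) = -4*(198 + V)/(c + 2*10*9) = -4*(198 + V)/(c + 180) = -4*(198 + V)/(180 + c))
1/(U(27, -834) - 428460) = 1/(4*(-198 - 1*(-834))/(180 + 27) - 428460) = 1/(4*(-198 + 834)/207 - 428460) = 1/(4*(1/207)*636 - 428460) = 1/(848/69 - 428460) = 1/(-29562892/69) = -69/29562892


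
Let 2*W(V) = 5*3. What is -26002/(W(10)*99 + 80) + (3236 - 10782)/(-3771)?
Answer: -183693914/6203295 ≈ -29.612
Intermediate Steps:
W(V) = 15/2 (W(V) = (5*3)/2 = (½)*15 = 15/2)
-26002/(W(10)*99 + 80) + (3236 - 10782)/(-3771) = -26002/((15/2)*99 + 80) + (3236 - 10782)/(-3771) = -26002/(1485/2 + 80) - 7546*(-1/3771) = -26002/1645/2 + 7546/3771 = -26002*2/1645 + 7546/3771 = -52004/1645 + 7546/3771 = -183693914/6203295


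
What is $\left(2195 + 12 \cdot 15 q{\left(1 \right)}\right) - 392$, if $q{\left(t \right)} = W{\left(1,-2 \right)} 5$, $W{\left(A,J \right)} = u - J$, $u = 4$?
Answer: $7203$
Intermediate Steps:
$W{\left(A,J \right)} = 4 - J$
$q{\left(t \right)} = 30$ ($q{\left(t \right)} = \left(4 - -2\right) 5 = \left(4 + 2\right) 5 = 6 \cdot 5 = 30$)
$\left(2195 + 12 \cdot 15 q{\left(1 \right)}\right) - 392 = \left(2195 + 12 \cdot 15 \cdot 30\right) - 392 = \left(2195 + 180 \cdot 30\right) - 392 = \left(2195 + 5400\right) - 392 = 7595 - 392 = 7203$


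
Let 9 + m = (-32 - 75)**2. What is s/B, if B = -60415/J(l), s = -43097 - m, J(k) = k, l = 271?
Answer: 14779527/60415 ≈ 244.63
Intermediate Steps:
m = 11440 (m = -9 + (-32 - 75)**2 = -9 + (-107)**2 = -9 + 11449 = 11440)
s = -54537 (s = -43097 - 1*11440 = -43097 - 11440 = -54537)
B = -60415/271 ≈ -222.93
s/B = -54537/(-60415/271) = -54537*(-271/60415) = 14779527/60415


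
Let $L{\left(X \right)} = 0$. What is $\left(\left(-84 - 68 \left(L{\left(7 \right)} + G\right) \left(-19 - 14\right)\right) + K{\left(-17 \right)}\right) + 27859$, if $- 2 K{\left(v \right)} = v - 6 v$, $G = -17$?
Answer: $- \frac{20831}{2} \approx -10416.0$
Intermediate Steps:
$K{\left(v \right)} = \frac{5 v}{2}$ ($K{\left(v \right)} = - \frac{v - 6 v}{2} = - \frac{\left(-5\right) v}{2} = \frac{5 v}{2}$)
$\left(\left(-84 - 68 \left(L{\left(7 \right)} + G\right) \left(-19 - 14\right)\right) + K{\left(-17 \right)}\right) + 27859 = \left(\left(-84 - 68 \left(0 - 17\right) \left(-19 - 14\right)\right) + \frac{5}{2} \left(-17\right)\right) + 27859 = \left(\left(-84 - 68 \left(\left(-17\right) \left(-33\right)\right)\right) - \frac{85}{2}\right) + 27859 = \left(\left(-84 - 38148\right) - \frac{85}{2}\right) + 27859 = \left(-38232 - \frac{85}{2}\right) + 27859 = - \frac{76549}{2} + 27859 = - \frac{20831}{2}$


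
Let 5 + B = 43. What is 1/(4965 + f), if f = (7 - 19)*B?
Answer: 1/4509 ≈ 0.00022178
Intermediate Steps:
B = 38 (B = -5 + 43 = 38)
f = -456 (f = (7 - 19)*38 = -12*38 = -456)
1/(4965 + f) = 1/(4965 - 456) = 1/4509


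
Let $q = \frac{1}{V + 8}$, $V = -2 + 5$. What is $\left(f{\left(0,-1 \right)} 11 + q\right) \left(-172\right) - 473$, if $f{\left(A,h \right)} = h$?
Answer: $\frac{15437}{11} \approx 1403.4$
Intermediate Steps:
$V = 3$
$q = \frac{1}{11}$ ($q = \frac{1}{3 + 8} = \frac{1}{11} \approx 0.090909$)
$\left(f{\left(0,-1 \right)} 11 + q\right) \left(-172\right) - 473 = \left(\left(-1\right) 11 + \frac{1}{11}\right) \left(-172\right) - 473 = \left(-11 + \frac{1}{11}\right) \left(-172\right) - 473 = \left(- \frac{120}{11}\right) \left(-172\right) - 473 = \frac{20640}{11} - 473 = \frac{15437}{11}$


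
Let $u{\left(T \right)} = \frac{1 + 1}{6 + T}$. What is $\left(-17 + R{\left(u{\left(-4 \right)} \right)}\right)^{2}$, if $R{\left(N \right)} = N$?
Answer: $256$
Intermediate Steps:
$u{\left(T \right)} = \frac{2}{6 + T}$
$\left(-17 + R{\left(u{\left(-4 \right)} \right)}\right)^{2} = \left(-17 + \frac{2}{6 - 4}\right)^{2} = \left(-17 + \frac{2}{2}\right)^{2} = \left(-17 + 2 \cdot \frac{1}{2}\right)^{2} = \left(-17 + 1\right)^{2} = \left(-16\right)^{2} = 256$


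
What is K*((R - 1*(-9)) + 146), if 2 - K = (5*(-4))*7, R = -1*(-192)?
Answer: 49274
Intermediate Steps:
R = 192
K = 142 (K = 2 - 5*(-4)*7 = 2 - (-20)*7 = 2 - 1*(-140) = 2 + 140 = 142)
K*((R - 1*(-9)) + 146) = 142*((192 - 1*(-9)) + 146) = 142*((192 + 9) + 146) = 142*(201 + 146) = 142*347 = 49274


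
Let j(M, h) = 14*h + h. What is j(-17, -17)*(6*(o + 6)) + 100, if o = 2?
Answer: -12140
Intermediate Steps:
j(M, h) = 15*h
j(-17, -17)*(6*(o + 6)) + 100 = (15*(-17))*(6*(2 + 6)) + 100 = -1530*8 + 100 = -255*48 + 100 = -12240 + 100 = -12140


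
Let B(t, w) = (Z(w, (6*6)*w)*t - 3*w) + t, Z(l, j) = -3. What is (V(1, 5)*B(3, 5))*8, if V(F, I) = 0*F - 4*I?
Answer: 3360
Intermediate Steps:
V(F, I) = -4*I (V(F, I) = 0 - 4*I = -4*I)
B(t, w) = -3*w - 2*t (B(t, w) = (-3*t - 3*w) + t = -3*w - 2*t)
(V(1, 5)*B(3, 5))*8 = ((-4*5)*(-3*5 - 2*3))*8 = -20*(-15 - 6)*8 = -20*(-21)*8 = 420*8 = 3360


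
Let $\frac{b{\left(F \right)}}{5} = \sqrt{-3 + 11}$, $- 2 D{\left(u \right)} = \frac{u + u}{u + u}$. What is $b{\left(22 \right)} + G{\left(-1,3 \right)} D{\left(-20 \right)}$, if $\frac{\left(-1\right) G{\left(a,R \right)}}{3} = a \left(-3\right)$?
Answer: $\frac{9}{2} + 10 \sqrt{2} \approx 18.642$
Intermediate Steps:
$G{\left(a,R \right)} = 9 a$ ($G{\left(a,R \right)} = - 3 a \left(-3\right) = - 3 \left(- 3 a\right) = 9 a$)
$D{\left(u \right)} = - \frac{1}{2}$ ($D{\left(u \right)} = - \frac{\left(u + u\right) \frac{1}{u + u}}{2} = - \frac{2 u \frac{1}{2 u}}{2} = \left(- \frac{1}{2}\right) 1 = - \frac{1}{2}$)
$b{\left(F \right)} = 10 \sqrt{2}$ ($b{\left(F \right)} = 5 \sqrt{-3 + 11} = 5 \sqrt{8} = 5 \cdot 2 \sqrt{2} = 10 \sqrt{2}$)
$b{\left(22 \right)} + G{\left(-1,3 \right)} D{\left(-20 \right)} = 10 \sqrt{2} + 9 \left(-1\right) \left(- \frac{1}{2}\right) = 10 \sqrt{2} - - \frac{9}{2} = 10 \sqrt{2} + \frac{9}{2} = \frac{9}{2} + 10 \sqrt{2}$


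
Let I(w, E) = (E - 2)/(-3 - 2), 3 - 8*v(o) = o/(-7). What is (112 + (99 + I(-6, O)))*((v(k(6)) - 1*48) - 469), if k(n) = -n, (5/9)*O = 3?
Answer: -76075373/700 ≈ -1.0868e+5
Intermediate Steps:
O = 27/5 (O = (9/5)*3 = 27/5 ≈ 5.4000)
v(o) = 3/8 + o/56 (v(o) = 3/8 - o/(8*(-7)) = 3/8 - o*(-1)/(8*7) = 3/8 - (-1)*o/56 = 3/8 + o/56)
I(w, E) = ⅖ - E/5 (I(w, E) = (-2 + E)/(-5) = (-2 + E)*(-⅕) = ⅖ - E/5)
(112 + (99 + I(-6, O)))*((v(k(6)) - 1*48) - 469) = (112 + (99 + (⅖ - ⅕*27/5)))*(((3/8 + (-1*6)/56) - 1*48) - 469) = (112 + (99 + (⅖ - 27/25)))*(((3/8 + (1/56)*(-6)) - 48) - 469) = (112 + (99 - 17/25))*(((3/8 - 3/28) - 48) - 469) = (112 + 2458/25)*((15/56 - 48) - 469) = 5258*(-2673/56 - 469)/25 = (5258/25)*(-28937/56) = -76075373/700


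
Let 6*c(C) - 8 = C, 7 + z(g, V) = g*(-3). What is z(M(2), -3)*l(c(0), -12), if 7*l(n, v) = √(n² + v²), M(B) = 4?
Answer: -76*√82/21 ≈ -32.772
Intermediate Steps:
z(g, V) = -7 - 3*g (z(g, V) = -7 + g*(-3) = -7 - 3*g)
c(C) = 4/3 + C/6
l(n, v) = √(n² + v²)/7
z(M(2), -3)*l(c(0), -12) = (-7 - 3*4)*(√((4/3 + (⅙)*0)² + (-12)²)/7) = (-7 - 12)*(√((4/3 + 0)² + 144)/7) = -19*√((4/3)² + 144)/7 = -19*√(16/9 + 144)/7 = -19*√(1312/9)/7 = -19*4*√82/3/7 = -76*√82/21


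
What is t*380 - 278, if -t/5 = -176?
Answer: 334122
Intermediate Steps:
t = 880 (t = -5*(-176) = 880)
t*380 - 278 = 880*380 - 278 = 334400 - 278 = 334122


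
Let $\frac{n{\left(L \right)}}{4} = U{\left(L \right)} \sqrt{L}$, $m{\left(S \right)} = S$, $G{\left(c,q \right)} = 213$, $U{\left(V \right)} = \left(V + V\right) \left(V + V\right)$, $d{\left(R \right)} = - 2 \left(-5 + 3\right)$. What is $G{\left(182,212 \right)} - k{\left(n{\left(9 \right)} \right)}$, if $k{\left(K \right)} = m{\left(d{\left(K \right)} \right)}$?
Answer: $209$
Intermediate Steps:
$d{\left(R \right)} = 4$ ($d{\left(R \right)} = \left(-2\right) \left(-2\right) = 4$)
$U{\left(V \right)} = 4 V^{2}$ ($U{\left(V \right)} = 2 V 2 V = 4 V^{2}$)
$n{\left(L \right)} = 16 L^{\frac{5}{2}}$ ($n{\left(L \right)} = 4 \cdot 4 L^{2} \sqrt{L} = 4 \cdot 4 L^{\frac{5}{2}} = 16 L^{\frac{5}{2}}$)
$k{\left(K \right)} = 4$
$G{\left(182,212 \right)} - k{\left(n{\left(9 \right)} \right)} = 213 - 4 = 209$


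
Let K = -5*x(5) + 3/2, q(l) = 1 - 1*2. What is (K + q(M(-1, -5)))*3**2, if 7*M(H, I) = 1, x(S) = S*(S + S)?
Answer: -4491/2 ≈ -2245.5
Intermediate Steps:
x(S) = 2*S**2 (x(S) = S*(2*S) = 2*S**2)
M(H, I) = 1/7 (M(H, I) = (1/7)*1 = 1/7)
q(l) = -1 (q(l) = 1 - 2 = -1)
K = -497/2 (K = -10*5**2 + 3/2 = -10*25 + 3*(1/2) = -5*50 + 3/2 = -250 + 3/2 = -497/2 ≈ -248.50)
(K + q(M(-1, -5)))*3**2 = (-497/2 - 1)*3**2 = -499/2*9 = -4491/2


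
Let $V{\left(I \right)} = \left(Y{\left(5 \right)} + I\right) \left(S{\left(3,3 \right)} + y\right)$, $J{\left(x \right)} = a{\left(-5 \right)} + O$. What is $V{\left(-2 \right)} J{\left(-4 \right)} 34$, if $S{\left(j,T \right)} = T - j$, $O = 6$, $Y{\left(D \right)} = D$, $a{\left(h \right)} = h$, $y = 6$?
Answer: $612$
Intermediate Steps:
$J{\left(x \right)} = 1$ ($J{\left(x \right)} = -5 + 6 = 1$)
$V{\left(I \right)} = 30 + 6 I$ ($V{\left(I \right)} = \left(5 + I\right) \left(\left(3 - 3\right) + 6\right) = \left(5 + I\right) \left(0 + 6\right) = \left(5 + I\right) 6 = 30 + 6 I$)
$V{\left(-2 \right)} J{\left(-4 \right)} 34 = \left(30 + 6 \left(-2\right)\right) 1 \cdot 34 = \left(30 - 12\right) 1 \cdot 34 = 18 \cdot 1 \cdot 34 = 18 \cdot 34 = 612$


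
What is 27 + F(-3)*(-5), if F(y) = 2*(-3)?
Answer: 57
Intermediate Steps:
F(y) = -6
27 + F(-3)*(-5) = 27 - 6*(-5) = 27 + 30 = 57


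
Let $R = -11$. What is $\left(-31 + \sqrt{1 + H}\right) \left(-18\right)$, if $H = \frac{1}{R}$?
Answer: $558 - \frac{18 \sqrt{110}}{11} \approx 540.84$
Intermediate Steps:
$H = - \frac{1}{11}$ ($H = \frac{1}{-11} = - \frac{1}{11} \approx -0.090909$)
$\left(-31 + \sqrt{1 + H}\right) \left(-18\right) = \left(-31 + \sqrt{1 - \frac{1}{11}}\right) \left(-18\right) = \left(-31 + \sqrt{\frac{10}{11}}\right) \left(-18\right) = \left(-31 + \frac{\sqrt{110}}{11}\right) \left(-18\right) = 558 - \frac{18 \sqrt{110}}{11}$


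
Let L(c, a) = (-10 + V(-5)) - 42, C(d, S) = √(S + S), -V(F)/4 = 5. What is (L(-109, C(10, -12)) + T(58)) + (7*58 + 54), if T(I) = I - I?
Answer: 388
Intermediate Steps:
V(F) = -20 (V(F) = -4*5 = -20)
T(I) = 0
C(d, S) = √2*√S (C(d, S) = √(2*S) = √2*√S)
L(c, a) = -72 (L(c, a) = (-10 - 20) - 42 = -30 - 42 = -72)
(L(-109, C(10, -12)) + T(58)) + (7*58 + 54) = (-72 + 0) + (7*58 + 54) = -72 + (406 + 54) = -72 + 460 = 388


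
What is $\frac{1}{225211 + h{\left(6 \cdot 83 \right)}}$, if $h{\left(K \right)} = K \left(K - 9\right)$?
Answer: $\frac{1}{468733} \approx 2.1334 \cdot 10^{-6}$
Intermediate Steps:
$h{\left(K \right)} = K \left(-9 + K\right)$
$\frac{1}{225211 + h{\left(6 \cdot 83 \right)}} = \frac{1}{225211 + 6 \cdot 83 \left(-9 + 6 \cdot 83\right)} = \frac{1}{225211 + 498 \left(-9 + 498\right)} = \frac{1}{225211 + 498 \cdot 489} = \frac{1}{225211 + 243522} = \frac{1}{468733}$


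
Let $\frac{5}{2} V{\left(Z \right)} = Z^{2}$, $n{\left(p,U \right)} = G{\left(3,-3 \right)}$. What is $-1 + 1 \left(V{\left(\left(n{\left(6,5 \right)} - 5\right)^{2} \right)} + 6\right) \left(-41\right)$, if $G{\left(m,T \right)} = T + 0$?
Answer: $- \frac{337107}{5} \approx -67421.0$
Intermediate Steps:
$G{\left(m,T \right)} = T$
$n{\left(p,U \right)} = -3$
$V{\left(Z \right)} = \frac{2 Z^{2}}{5}$
$-1 + 1 \left(V{\left(\left(n{\left(6,5 \right)} - 5\right)^{2} \right)} + 6\right) \left(-41\right) = -1 + 1 \left(\frac{2 \left(\left(-3 - 5\right)^{2}\right)^{2}}{5} + 6\right) \left(-41\right) = -1 + 1 \left(\frac{2 \left(\left(-8\right)^{2}\right)^{2}}{5} + 6\right) \left(-41\right) = -1 + 1 \left(\frac{2 \cdot 64^{2}}{5} + 6\right) \left(-41\right) = -1 + 1 \left(\frac{2}{5} \cdot 4096 + 6\right) \left(-41\right) = -1 + 1 \left(\frac{8192}{5} + 6\right) \left(-41\right) = -1 + 1 \cdot \frac{8222}{5} \left(-41\right) = -1 + \frac{8222}{5} \left(-41\right) = -1 - \frac{337102}{5} = - \frac{337107}{5}$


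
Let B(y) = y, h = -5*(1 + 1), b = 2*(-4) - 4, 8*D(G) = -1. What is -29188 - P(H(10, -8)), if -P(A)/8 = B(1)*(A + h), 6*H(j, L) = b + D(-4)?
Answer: -175705/6 ≈ -29284.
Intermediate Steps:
D(G) = -⅛ (D(G) = (⅛)*(-1) = -⅛)
b = -12 (b = -8 - 4 = -12)
h = -10 (h = -5*2 = -10)
H(j, L) = -97/48 (H(j, L) = (-12 - ⅛)/6 = (⅙)*(-97/8) = -97/48)
P(A) = 80 - 8*A (P(A) = -8*(A - 10) = -8*(-10 + A) = 80 - 8*A)
-29188 - P(H(10, -8)) = -29188 - (80 - 8*(-97/48)) = -29188 - (80 + 97/6) = -29188 - 1*577/6 = -29188 - 577/6 = -175705/6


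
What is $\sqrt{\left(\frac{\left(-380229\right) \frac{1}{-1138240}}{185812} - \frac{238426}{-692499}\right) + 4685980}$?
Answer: $\frac{\sqrt{392657594153776313132423166892632047145}}{9153912764734320} \approx 2164.7$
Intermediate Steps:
$\sqrt{\left(\frac{\left(-380229\right) \frac{1}{-1138240}}{185812} - \frac{238426}{-692499}\right) + 4685980} = \sqrt{\left(\left(-380229\right) \left(- \frac{1}{1138240}\right) \frac{1}{185812} - - \frac{238426}{692499}\right) + 4685980} = \sqrt{\left(\frac{380229}{1138240} \cdot \frac{1}{185812} + \frac{238426}{692499}\right) + 4685980} = \sqrt{\left(\frac{380229}{211498650880} + \frac{238426}{692499}\right) + 4685980} = \sqrt{\frac{50427040642917151}{146462604235749120} + 4685980} = \sqrt{\frac{686320884623676304254751}{146462604235749120}} = \frac{\sqrt{392657594153776313132423166892632047145}}{9153912764734320}$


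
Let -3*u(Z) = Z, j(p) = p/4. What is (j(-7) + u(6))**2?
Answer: 225/16 ≈ 14.063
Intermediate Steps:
j(p) = p/4 (j(p) = p*(1/4) = p/4)
u(Z) = -Z/3
(j(-7) + u(6))**2 = ((1/4)*(-7) - 1/3*6)**2 = (-7/4 - 2)**2 = (-15/4)**2 = 225/16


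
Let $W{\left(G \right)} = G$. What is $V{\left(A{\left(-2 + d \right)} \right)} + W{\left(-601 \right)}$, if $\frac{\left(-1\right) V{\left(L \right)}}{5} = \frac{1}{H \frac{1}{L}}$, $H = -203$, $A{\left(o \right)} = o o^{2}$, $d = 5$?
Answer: $- \frac{121868}{203} \approx -600.33$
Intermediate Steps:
$A{\left(o \right)} = o^{3}$
$V{\left(L \right)} = \frac{5 L}{203}$ ($V{\left(L \right)} = - \frac{5}{\left(-203\right) \frac{1}{L}} = - 5 \left(- \frac{L}{203}\right) = \frac{5 L}{203}$)
$V{\left(A{\left(-2 + d \right)} \right)} + W{\left(-601 \right)} = \frac{5 \left(-2 + 5\right)^{3}}{203} - 601 = \frac{5 \cdot 3^{3}}{203} - 601 = \frac{5}{203} \cdot 27 - 601 = \frac{135}{203} - 601 = - \frac{121868}{203}$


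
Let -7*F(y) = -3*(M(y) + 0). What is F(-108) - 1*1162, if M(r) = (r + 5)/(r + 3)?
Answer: -284587/245 ≈ -1161.6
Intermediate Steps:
M(r) = (5 + r)/(3 + r)
F(y) = 3*(5 + y)/(7*(3 + y)) (F(y) = -(-3)*((5 + y)/(3 + y) + 0)/7 = -(-3)*(5 + y)/(3 + y)/7 = -(-3)*(5 + y)/(7*(3 + y)) = 3*(5 + y)/(7*(3 + y)))
F(-108) - 1*1162 = 3*(5 - 108)/(7*(3 - 108)) - 1*1162 = (3/7)*(-103)/(-105) - 1162 = (3/7)*(-1/105)*(-103) - 1162 = 103/245 - 1162 = -284587/245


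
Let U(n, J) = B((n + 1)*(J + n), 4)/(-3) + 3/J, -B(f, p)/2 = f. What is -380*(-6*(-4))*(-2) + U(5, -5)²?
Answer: 456009/25 ≈ 18240.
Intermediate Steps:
B(f, p) = -2*f
U(n, J) = 3/J + 2*(1 + n)*(J + n)/3 (U(n, J) = -2*(n + 1)*(J + n)/(-3) + 3/J = -2*(1 + n)*(J + n)*(-⅓) + 3/J = 2*(1 + n)*(J + n)/3 + 3/J = 3/J + 2*(1 + n)*(J + n)/3)
-380*(-6*(-4))*(-2) + U(5, -5)² = -380*(-6*(-4))*(-2) + ((⅓)*(9 + 2*(-5)*(-5 + 5 + 5² - 5*5))/(-5))² = -9120*(-2) + ((⅓)*(-⅕)*(9 + 2*(-5)*(-5 + 5 + 25 - 25)))² = -380*(-48) + ((⅓)*(-⅕)*(9 + 2*(-5)*0))² = 18240 + ((⅓)*(-⅕)*(9 + 0))² = 18240 + ((⅓)*(-⅕)*9)² = 18240 + (-⅗)² = 18240 + 9/25 = 456009/25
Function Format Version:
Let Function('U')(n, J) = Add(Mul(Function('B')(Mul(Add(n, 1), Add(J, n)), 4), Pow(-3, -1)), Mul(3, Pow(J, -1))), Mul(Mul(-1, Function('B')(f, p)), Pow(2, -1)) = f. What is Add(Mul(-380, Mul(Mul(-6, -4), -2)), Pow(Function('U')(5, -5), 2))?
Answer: Rational(456009, 25) ≈ 18240.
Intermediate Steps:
Function('B')(f, p) = Mul(-2, f)
Function('U')(n, J) = Add(Mul(3, Pow(J, -1)), Mul(Rational(2, 3), Add(1, n), Add(J, n))) (Function('U')(n, J) = Add(Mul(Mul(-2, Mul(Add(n, 1), Add(J, n))), Pow(-3, -1)), Mul(3, Pow(J, -1))) = Add(Mul(Mul(-2, Mul(Add(1, n), Add(J, n))), Rational(-1, 3)), Mul(3, Pow(J, -1))) = Add(Mul(Mul(-2, Add(1, n), Add(J, n)), Rational(-1, 3)), Mul(3, Pow(J, -1))) = Add(Mul(Rational(2, 3), Add(1, n), Add(J, n)), Mul(3, Pow(J, -1))) = Add(Mul(3, Pow(J, -1)), Mul(Rational(2, 3), Add(1, n), Add(J, n))))
Add(Mul(-380, Mul(Mul(-6, -4), -2)), Pow(Function('U')(5, -5), 2)) = Add(Mul(-380, Mul(Mul(-6, -4), -2)), Pow(Mul(Rational(1, 3), Pow(-5, -1), Add(9, Mul(2, -5, Add(-5, 5, Pow(5, 2), Mul(-5, 5))))), 2)) = Add(Mul(-380, Mul(24, -2)), Pow(Mul(Rational(1, 3), Rational(-1, 5), Add(9, Mul(2, -5, Add(-5, 5, 25, -25)))), 2)) = Add(Mul(-380, -48), Pow(Mul(Rational(1, 3), Rational(-1, 5), Add(9, Mul(2, -5, 0))), 2)) = Add(18240, Pow(Mul(Rational(1, 3), Rational(-1, 5), Add(9, 0)), 2)) = Add(18240, Pow(Mul(Rational(1, 3), Rational(-1, 5), 9), 2)) = Add(18240, Pow(Rational(-3, 5), 2)) = Add(18240, Rational(9, 25)) = Rational(456009, 25)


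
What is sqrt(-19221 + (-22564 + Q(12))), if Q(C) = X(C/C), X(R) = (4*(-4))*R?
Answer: I*sqrt(41801) ≈ 204.45*I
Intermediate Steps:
X(R) = -16*R
Q(C) = -16 (Q(C) = -16*C/C = -16*1 = -16)
sqrt(-19221 + (-22564 + Q(12))) = sqrt(-19221 + (-22564 - 16)) = sqrt(-19221 - 22580) = sqrt(-41801) = I*sqrt(41801)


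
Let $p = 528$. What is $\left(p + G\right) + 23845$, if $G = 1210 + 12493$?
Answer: $38076$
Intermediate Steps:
$G = 13703$
$\left(p + G\right) + 23845 = \left(528 + 13703\right) + 23845 = 14231 + 23845 = 38076$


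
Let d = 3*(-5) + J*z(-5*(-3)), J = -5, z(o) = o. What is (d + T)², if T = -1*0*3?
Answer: 8100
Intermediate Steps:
d = -90 (d = 3*(-5) - (-25)*(-3) = -15 - 5*15 = -15 - 75 = -90)
T = 0 (T = 0*3 = 0)
(d + T)² = (-90 + 0)² = (-90)² = 8100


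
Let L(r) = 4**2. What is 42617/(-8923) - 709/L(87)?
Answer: -7008279/142768 ≈ -49.089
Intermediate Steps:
L(r) = 16
42617/(-8923) - 709/L(87) = 42617/(-8923) - 709/16 = 42617*(-1/8923) - 709*1/16 = -42617/8923 - 709/16 = -7008279/142768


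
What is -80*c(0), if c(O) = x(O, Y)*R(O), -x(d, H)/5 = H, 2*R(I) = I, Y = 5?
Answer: 0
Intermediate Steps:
R(I) = I/2
x(d, H) = -5*H
c(O) = -25*O/2 (c(O) = (-5*5)*(O/2) = -25*O/2)
-80*c(0) = -(-1000)*0 = -80*0 = 0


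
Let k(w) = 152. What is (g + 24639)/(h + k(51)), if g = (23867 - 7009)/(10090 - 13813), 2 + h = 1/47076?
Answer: 1439178269188/8763198641 ≈ 164.23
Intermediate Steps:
h = -94151/47076 (h = -2 + 1/47076 = -94151/47076 ≈ -2.0000)
g = -16858/3723 (g = 16858/(-3723) = 16858*(-1/3723) = -16858/3723 ≈ -4.5281)
(g + 24639)/(h + k(51)) = (-16858/3723 + 24639)/(-94151/47076 + 152) = 91714139/(3723*(7061401/47076)) = (91714139/3723)*(47076/7061401) = 1439178269188/8763198641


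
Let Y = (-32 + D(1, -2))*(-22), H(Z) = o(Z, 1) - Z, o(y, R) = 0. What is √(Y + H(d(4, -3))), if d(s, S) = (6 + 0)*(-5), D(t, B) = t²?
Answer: 2*√178 ≈ 26.683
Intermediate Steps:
d(s, S) = -30 (d(s, S) = 6*(-5) = -30)
H(Z) = -Z (H(Z) = 0 - Z = -Z)
Y = 682 (Y = (-32 + 1²)*(-22) = (-32 + 1)*(-22) = -31*(-22) = 682)
√(Y + H(d(4, -3))) = √(682 - 1*(-30)) = √(682 + 30) = √712 = 2*√178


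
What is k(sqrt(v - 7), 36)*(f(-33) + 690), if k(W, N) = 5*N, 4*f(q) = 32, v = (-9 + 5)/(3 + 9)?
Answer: 125640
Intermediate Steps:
v = -1/3 (v = -4/12 = -4*1/12 = -1/3 ≈ -0.33333)
f(q) = 8 (f(q) = (1/4)*32 = 8)
k(sqrt(v - 7), 36)*(f(-33) + 690) = (5*36)*(8 + 690) = 180*698 = 125640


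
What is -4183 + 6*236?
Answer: -2767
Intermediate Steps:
-4183 + 6*236 = -4183 + 1416 = -2767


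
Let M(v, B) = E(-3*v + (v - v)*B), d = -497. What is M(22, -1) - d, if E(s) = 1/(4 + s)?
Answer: 30813/62 ≈ 496.98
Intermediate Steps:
M(v, B) = 1/(4 - 3*v) (M(v, B) = 1/(4 + (-3*v + (v - v)*B)) = 1/(4 + (-3*v + 0*B)) = 1/(4 + (-3*v + 0)) = 1/(4 - 3*v))
M(22, -1) - d = -1/(-4 + 3*22) - 1*(-497) = -1/(-4 + 66) + 497 = -1/62 + 497 = 30813/62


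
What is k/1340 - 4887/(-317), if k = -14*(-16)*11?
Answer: 1832417/106195 ≈ 17.255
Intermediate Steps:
k = 2464 (k = 224*11 = 2464)
k/1340 - 4887/(-317) = 2464/1340 - 4887/(-317) = 2464*(1/1340) - 4887*(-1/317) = 616/335 + 4887/317 = 1832417/106195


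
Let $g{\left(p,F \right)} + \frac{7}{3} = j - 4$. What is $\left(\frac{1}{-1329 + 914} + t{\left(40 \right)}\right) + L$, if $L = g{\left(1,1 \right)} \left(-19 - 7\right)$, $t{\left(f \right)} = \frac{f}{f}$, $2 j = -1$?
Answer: $\frac{222437}{1245} \approx 178.66$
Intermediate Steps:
$j = - \frac{1}{2}$ ($j = \frac{1}{2} \left(-1\right) = - \frac{1}{2} \approx -0.5$)
$g{\left(p,F \right)} = - \frac{41}{6}$ ($g{\left(p,F \right)} = - \frac{7}{3} - \frac{9}{2} = - \frac{41}{6}$)
$t{\left(f \right)} = 1$
$L = \frac{533}{3}$ ($L = - \frac{41 \left(-19 - 7\right)}{6} = \left(- \frac{41}{6}\right) \left(-26\right) = \frac{533}{3} \approx 177.67$)
$\left(\frac{1}{-1329 + 914} + t{\left(40 \right)}\right) + L = \left(\frac{1}{-1329 + 914} + 1\right) + \frac{533}{3} = \left(\frac{1}{-415} + 1\right) + \frac{533}{3} = \left(- \frac{1}{415} + 1\right) + \frac{533}{3} = \frac{414}{415} + \frac{533}{3} = \frac{222437}{1245}$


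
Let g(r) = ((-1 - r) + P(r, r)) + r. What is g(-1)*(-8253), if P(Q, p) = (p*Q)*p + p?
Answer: 24759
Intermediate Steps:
P(Q, p) = p + Q*p² (P(Q, p) = (Q*p)*p + p = Q*p² + p = p + Q*p²)
g(r) = -1 + r*(1 + r²) (g(r) = ((-1 - r) + r*(1 + r*r)) + r = ((-1 - r) + r*(1 + r²)) + r = (-1 - r + r*(1 + r²)) + r = -1 + r*(1 + r²))
g(-1)*(-8253) = (-1 - 1 + (-1)³)*(-8253) = (-1 - 1 - 1)*(-8253) = -3*(-8253) = 24759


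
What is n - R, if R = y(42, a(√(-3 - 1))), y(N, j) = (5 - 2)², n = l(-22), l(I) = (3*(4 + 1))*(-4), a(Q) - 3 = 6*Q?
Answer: -69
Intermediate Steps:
a(Q) = 3 + 6*Q
l(I) = -60 (l(I) = (3*5)*(-4) = 15*(-4) = -60)
n = -60
y(N, j) = 9 (y(N, j) = 3² = 9)
R = 9
n - R = -60 - 1*9 = -60 - 9 = -69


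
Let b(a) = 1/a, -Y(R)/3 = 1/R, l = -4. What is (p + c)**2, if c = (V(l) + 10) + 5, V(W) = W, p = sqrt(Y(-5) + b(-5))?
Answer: (55 + sqrt(10))**2/25 ≈ 135.31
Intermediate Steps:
Y(R) = -3/R
p = sqrt(10)/5 (p = sqrt(-3/(-5) + 1/(-5)) = sqrt(-3*(-1/5) - 1/5) = sqrt(3/5 - 1/5) = sqrt(2/5) = sqrt(10)/5 ≈ 0.63246)
c = 11 (c = (-4 + 10) + 5 = 6 + 5 = 11)
(p + c)**2 = (sqrt(10)/5 + 11)**2 = (11 + sqrt(10)/5)**2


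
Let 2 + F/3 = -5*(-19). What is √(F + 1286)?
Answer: √1565 ≈ 39.560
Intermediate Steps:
F = 279 (F = -6 + 3*(-5*(-19)) = -6 + 3*95 = -6 + 285 = 279)
√(F + 1286) = √(279 + 1286) = √1565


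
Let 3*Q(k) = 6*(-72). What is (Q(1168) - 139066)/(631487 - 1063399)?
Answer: 69605/215956 ≈ 0.32231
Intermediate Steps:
Q(k) = -144 (Q(k) = (6*(-72))/3 = (⅓)*(-432) = -144)
(Q(1168) - 139066)/(631487 - 1063399) = (-144 - 139066)/(631487 - 1063399) = -139210/(-431912) = -139210*(-1/431912) = 69605/215956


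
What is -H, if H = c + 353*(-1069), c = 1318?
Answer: 376039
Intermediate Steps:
H = -376039 (H = 1318 + 353*(-1069) = 1318 - 377357 = -376039)
-H = -1*(-376039) = 376039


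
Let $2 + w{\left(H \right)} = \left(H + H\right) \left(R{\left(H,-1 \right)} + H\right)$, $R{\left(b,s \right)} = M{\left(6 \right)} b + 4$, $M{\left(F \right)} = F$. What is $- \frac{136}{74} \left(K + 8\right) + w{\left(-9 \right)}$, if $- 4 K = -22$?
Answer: $\frac{38302}{37} \approx 1035.2$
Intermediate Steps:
$K = \frac{11}{2}$ ($K = \left(- \frac{1}{4}\right) \left(-22\right) = \frac{11}{2} \approx 5.5$)
$R{\left(b,s \right)} = 4 + 6 b$ ($R{\left(b,s \right)} = 6 b + 4 = 4 + 6 b$)
$w{\left(H \right)} = -2 + 2 H \left(4 + 7 H\right)$ ($w{\left(H \right)} = -2 + \left(H + H\right) \left(\left(4 + 6 H\right) + H\right) = -2 + 2 H \left(4 + 7 H\right)$)
$- \frac{136}{74} \left(K + 8\right) + w{\left(-9 \right)} = - \frac{136}{74} \left(\frac{11}{2} + 8\right) + \left(-2 + 8 \left(-9\right) + 14 \left(-9\right)^{2}\right) = \left(-136\right) \frac{1}{74} \cdot \frac{27}{2} - -1060 = \left(- \frac{68}{37}\right) \frac{27}{2} - -1060 = - \frac{918}{37} + 1060 = \frac{38302}{37}$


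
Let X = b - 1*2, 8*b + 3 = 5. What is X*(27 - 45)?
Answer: 63/2 ≈ 31.500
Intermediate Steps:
b = ¼ (b = -3/8 + (⅛)*5 = -3/8 + 5/8 = ¼ ≈ 0.25000)
X = -7/4 (X = ¼ - 1*2 = ¼ - 2 = -7/4 ≈ -1.7500)
X*(27 - 45) = -7*(27 - 45)/4 = -7/4*(-18) = 63/2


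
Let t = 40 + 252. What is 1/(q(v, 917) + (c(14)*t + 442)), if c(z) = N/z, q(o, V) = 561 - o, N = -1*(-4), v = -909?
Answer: 7/13968 ≈ 0.00050115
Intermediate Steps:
N = 4
c(z) = 4/z
t = 292
1/(q(v, 917) + (c(14)*t + 442)) = 1/((561 - 1*(-909)) + ((4/14)*292 + 442)) = 1/((561 + 909) + ((4*(1/14))*292 + 442)) = 1/(1470 + ((2/7)*292 + 442)) = 1/(1470 + (584/7 + 442)) = 1/(1470 + 3678/7) = 1/(13968/7) = 7/13968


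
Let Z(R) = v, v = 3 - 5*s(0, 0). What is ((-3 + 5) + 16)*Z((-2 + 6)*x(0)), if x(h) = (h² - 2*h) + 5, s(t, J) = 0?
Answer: 54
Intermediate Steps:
x(h) = 5 + h² - 2*h
v = 3 (v = 3 - 5*0 = 3 + 0 = 3)
Z(R) = 3
((-3 + 5) + 16)*Z((-2 + 6)*x(0)) = ((-3 + 5) + 16)*3 = (2 + 16)*3 = 18*3 = 54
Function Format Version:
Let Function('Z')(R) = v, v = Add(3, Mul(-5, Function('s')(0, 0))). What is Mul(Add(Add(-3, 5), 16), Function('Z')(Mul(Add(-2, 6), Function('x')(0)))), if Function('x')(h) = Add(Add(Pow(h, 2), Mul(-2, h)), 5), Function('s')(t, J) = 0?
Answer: 54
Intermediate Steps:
Function('x')(h) = Add(5, Pow(h, 2), Mul(-2, h))
v = 3 (v = Add(3, Mul(-5, 0)) = Add(3, 0) = 3)
Function('Z')(R) = 3
Mul(Add(Add(-3, 5), 16), Function('Z')(Mul(Add(-2, 6), Function('x')(0)))) = Mul(Add(Add(-3, 5), 16), 3) = Mul(Add(2, 16), 3) = Mul(18, 3) = 54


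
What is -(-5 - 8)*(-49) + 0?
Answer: -637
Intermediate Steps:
-(-5 - 8)*(-49) + 0 = -1*(-13)*(-49) + 0 = 13*(-49) + 0 = -637 + 0 = -637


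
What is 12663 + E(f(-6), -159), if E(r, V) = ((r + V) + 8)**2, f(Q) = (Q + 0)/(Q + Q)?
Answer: 141253/4 ≈ 35313.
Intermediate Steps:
f(Q) = 1/2 (f(Q) = Q/((2*Q)) = Q*(1/(2*Q)) = 1/2)
E(r, V) = (8 + V + r)**2 (E(r, V) = ((V + r) + 8)**2 = (8 + V + r)**2)
12663 + E(f(-6), -159) = 12663 + (8 - 159 + 1/2)**2 = 12663 + (-301/2)**2 = 12663 + 90601/4 = 141253/4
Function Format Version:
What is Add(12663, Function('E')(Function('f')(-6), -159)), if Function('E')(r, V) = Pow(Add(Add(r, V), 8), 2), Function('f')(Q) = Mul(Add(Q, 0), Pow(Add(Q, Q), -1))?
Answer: Rational(141253, 4) ≈ 35313.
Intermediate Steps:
Function('f')(Q) = Rational(1, 2) (Function('f')(Q) = Mul(Q, Pow(Mul(2, Q), -1)) = Mul(Q, Mul(Rational(1, 2), Pow(Q, -1))) = Rational(1, 2))
Function('E')(r, V) = Pow(Add(8, V, r), 2) (Function('E')(r, V) = Pow(Add(Add(V, r), 8), 2) = Pow(Add(8, V, r), 2))
Add(12663, Function('E')(Function('f')(-6), -159)) = Add(12663, Pow(Add(8, -159, Rational(1, 2)), 2)) = Add(12663, Pow(Rational(-301, 2), 2)) = Add(12663, Rational(90601, 4)) = Rational(141253, 4)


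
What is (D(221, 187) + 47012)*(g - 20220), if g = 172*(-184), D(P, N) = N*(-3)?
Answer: -2409320468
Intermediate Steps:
D(P, N) = -3*N
g = -31648
(D(221, 187) + 47012)*(g - 20220) = (-3*187 + 47012)*(-31648 - 20220) = (-561 + 47012)*(-51868) = 46451*(-51868) = -2409320468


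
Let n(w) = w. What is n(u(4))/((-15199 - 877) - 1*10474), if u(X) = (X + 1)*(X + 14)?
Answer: -1/295 ≈ -0.0033898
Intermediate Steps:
u(X) = (1 + X)*(14 + X)
n(u(4))/((-15199 - 877) - 1*10474) = (14 + 4**2 + 15*4)/((-15199 - 877) - 1*10474) = (14 + 16 + 60)/(-16076 - 10474) = 90/(-26550) = 90*(-1/26550) = -1/295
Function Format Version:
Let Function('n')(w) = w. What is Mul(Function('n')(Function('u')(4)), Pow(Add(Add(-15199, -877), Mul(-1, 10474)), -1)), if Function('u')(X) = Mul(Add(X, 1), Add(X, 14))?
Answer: Rational(-1, 295) ≈ -0.0033898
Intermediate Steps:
Function('u')(X) = Mul(Add(1, X), Add(14, X))
Mul(Function('n')(Function('u')(4)), Pow(Add(Add(-15199, -877), Mul(-1, 10474)), -1)) = Mul(Add(14, Pow(4, 2), Mul(15, 4)), Pow(Add(Add(-15199, -877), Mul(-1, 10474)), -1)) = Mul(Add(14, 16, 60), Pow(Add(-16076, -10474), -1)) = Mul(90, Pow(-26550, -1)) = Mul(90, Rational(-1, 26550)) = Rational(-1, 295)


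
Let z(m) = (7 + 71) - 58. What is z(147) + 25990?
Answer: 26010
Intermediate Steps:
z(m) = 20 (z(m) = 78 - 58 = 20)
z(147) + 25990 = 20 + 25990 = 26010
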